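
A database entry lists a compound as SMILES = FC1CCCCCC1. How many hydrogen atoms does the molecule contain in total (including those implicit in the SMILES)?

13

Walk through each heavy atom and fill implicit hydrogens from standard valence (C 4, N 3, O 2, S 2, halogen 1):
  atom 1: F (halogen, monovalent) → 0 H
  atom 2: C, bond orders sum to 3 (valence 4) → 1 H
  atom 3: C, bond orders sum to 2 (valence 4) → 2 H
  atom 4: C, bond orders sum to 2 (valence 4) → 2 H
  atom 5: C, bond orders sum to 2 (valence 4) → 2 H
  atom 6: C, bond orders sum to 2 (valence 4) → 2 H
  atom 7: C, bond orders sum to 2 (valence 4) → 2 H
  atom 8: C, bond orders sum to 2 (valence 4) → 2 H
Total hydrogens: 13.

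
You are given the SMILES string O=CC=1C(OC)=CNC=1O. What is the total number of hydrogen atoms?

Walk through each heavy atom and fill implicit hydrogens from standard valence (C 4, N 3, O 2, S 2, halogen 1):
  atom 1: O, bond orders sum to 2 (valence 2) → 0 H
  atom 2: C, bond orders sum to 3 (valence 4) → 1 H
  atom 3: C, bond orders sum to 4 (valence 4) → 0 H
  atom 4: C, bond orders sum to 4 (valence 4) → 0 H
  atom 5: O, bond orders sum to 2 (valence 2) → 0 H
  atom 6: C, bond orders sum to 1 (valence 4) → 3 H
  atom 7: C, bond orders sum to 3 (valence 4) → 1 H
  atom 8: N, bond orders sum to 2 (valence 3) → 1 H
  atom 9: C, bond orders sum to 4 (valence 4) → 0 H
  atom 10: O, bond orders sum to 1 (valence 2) → 1 H
Total hydrogens: 7.

7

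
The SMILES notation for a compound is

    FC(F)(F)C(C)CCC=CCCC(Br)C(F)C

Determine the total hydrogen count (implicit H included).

Walk through each heavy atom and fill implicit hydrogens from standard valence (C 4, N 3, O 2, S 2, halogen 1):
  atom 1: F (halogen, monovalent) → 0 H
  atom 2: C, bond orders sum to 4 (valence 4) → 0 H
  atom 3: F (halogen, monovalent) → 0 H
  atom 4: F (halogen, monovalent) → 0 H
  atom 5: C, bond orders sum to 3 (valence 4) → 1 H
  atom 6: C, bond orders sum to 1 (valence 4) → 3 H
  atom 7: C, bond orders sum to 2 (valence 4) → 2 H
  atom 8: C, bond orders sum to 2 (valence 4) → 2 H
  atom 9: C, bond orders sum to 3 (valence 4) → 1 H
  atom 10: C, bond orders sum to 3 (valence 4) → 1 H
  atom 11: C, bond orders sum to 2 (valence 4) → 2 H
  atom 12: C, bond orders sum to 2 (valence 4) → 2 H
  atom 13: C, bond orders sum to 3 (valence 4) → 1 H
  atom 14: Br (halogen, monovalent) → 0 H
  atom 15: C, bond orders sum to 3 (valence 4) → 1 H
  atom 16: F (halogen, monovalent) → 0 H
  atom 17: C, bond orders sum to 1 (valence 4) → 3 H
Total hydrogens: 19.

19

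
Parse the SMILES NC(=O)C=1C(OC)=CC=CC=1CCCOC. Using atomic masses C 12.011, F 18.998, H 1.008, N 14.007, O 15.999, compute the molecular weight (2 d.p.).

First, the molecular formula is C12H17NO3 (counting implicit H from valence).
  C: 12 × 12.011 = 144.132
  H: 17 × 1.008 = 17.136
  N: 1 × 14.007 = 14.007
  O: 3 × 15.999 = 47.997
Sum: 12×12.011 + 17×1.008 + 1×14.007 + 3×15.999 = 223.272 → 223.27 g/mol.

223.27 g/mol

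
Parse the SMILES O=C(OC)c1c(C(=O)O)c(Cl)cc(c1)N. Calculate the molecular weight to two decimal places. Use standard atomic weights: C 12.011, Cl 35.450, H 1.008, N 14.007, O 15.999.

229.62 g/mol

First, the molecular formula is C9H8ClNO4 (counting implicit H from valence).
  C: 9 × 12.011 = 108.099
  Cl: 1 × 35.450 = 35.450
  H: 8 × 1.008 = 8.064
  N: 1 × 14.007 = 14.007
  O: 4 × 15.999 = 63.996
Sum: 9×12.011 + 1×35.450 + 8×1.008 + 1×14.007 + 4×15.999 = 229.616 → 229.62 g/mol.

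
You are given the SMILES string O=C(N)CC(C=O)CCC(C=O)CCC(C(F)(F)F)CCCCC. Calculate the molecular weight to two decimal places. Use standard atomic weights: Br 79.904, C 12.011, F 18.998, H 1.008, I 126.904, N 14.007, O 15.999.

First, the molecular formula is C17H28F3NO3 (counting implicit H from valence).
  C: 17 × 12.011 = 204.187
  F: 3 × 18.998 = 56.994
  H: 28 × 1.008 = 28.224
  N: 1 × 14.007 = 14.007
  O: 3 × 15.999 = 47.997
Sum: 17×12.011 + 3×18.998 + 28×1.008 + 1×14.007 + 3×15.999 = 351.409 → 351.41 g/mol.

351.41 g/mol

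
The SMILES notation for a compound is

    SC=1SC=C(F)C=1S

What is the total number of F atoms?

Scan the SMILES for F atoms (remember two-letter symbols like Cl and Br are single atoms).
Fluorine count: 1.

1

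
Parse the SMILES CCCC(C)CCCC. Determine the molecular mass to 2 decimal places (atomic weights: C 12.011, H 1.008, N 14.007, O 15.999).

First, the molecular formula is C9H20 (counting implicit H from valence).
  C: 9 × 12.011 = 108.099
  H: 20 × 1.008 = 20.160
Sum: 9×12.011 + 20×1.008 = 128.259 → 128.26 g/mol.

128.26 g/mol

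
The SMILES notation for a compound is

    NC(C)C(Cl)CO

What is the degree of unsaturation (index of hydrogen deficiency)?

Degree of unsaturation = (number of rings) + (number of π bonds).
Ring closures in the SMILES: 0.
π bonds: none → 0 DoU from unsaturation.
Total DoU = 0 + 0 = 0.

0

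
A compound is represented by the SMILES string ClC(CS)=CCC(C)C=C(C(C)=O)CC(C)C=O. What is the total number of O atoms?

2

Scan the SMILES for O atoms (remember two-letter symbols like Cl and Br are single atoms).
Oxygen count: 2.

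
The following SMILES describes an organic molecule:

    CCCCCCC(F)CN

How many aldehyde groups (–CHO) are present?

0

Scan the SMILES for the aldehyde motif — none present.
Groups that are present: 1 primary amine.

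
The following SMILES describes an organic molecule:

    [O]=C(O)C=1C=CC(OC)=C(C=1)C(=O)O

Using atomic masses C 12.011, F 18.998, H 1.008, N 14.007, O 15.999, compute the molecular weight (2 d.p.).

First, the molecular formula is C9H8O5 (counting implicit H from valence).
  C: 9 × 12.011 = 108.099
  H: 8 × 1.008 = 8.064
  O: 5 × 15.999 = 79.995
Sum: 9×12.011 + 8×1.008 + 5×15.999 = 196.158 → 196.16 g/mol.

196.16 g/mol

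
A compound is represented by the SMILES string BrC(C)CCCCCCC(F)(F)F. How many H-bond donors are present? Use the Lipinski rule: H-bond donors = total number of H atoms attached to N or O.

0

Donors: find every N or O and count the H atoms it carries.
  (no N or O atoms present)
Lipinski HBD = 0.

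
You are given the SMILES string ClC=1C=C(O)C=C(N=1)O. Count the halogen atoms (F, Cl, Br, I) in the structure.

1

Halogen atoms appear at heavy-atom position 1 (1×Cl).
Other groups present: 2 hydroxyl.
Halogen count: 1.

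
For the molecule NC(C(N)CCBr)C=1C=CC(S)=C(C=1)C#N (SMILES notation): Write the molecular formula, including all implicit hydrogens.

C11H14BrN3S

Walk through each heavy atom and fill implicit hydrogens from standard valence (C 4, N 3, O 2, S 2, halogen 1):
  atom 1: N, bond orders sum to 1 (valence 3) → 2 H
  atom 2: C, bond orders sum to 3 (valence 4) → 1 H
  atom 3: C, bond orders sum to 3 (valence 4) → 1 H
  atom 4: N, bond orders sum to 1 (valence 3) → 2 H
  atom 5: C, bond orders sum to 2 (valence 4) → 2 H
  atom 6: C, bond orders sum to 2 (valence 4) → 2 H
  atom 7: Br (halogen, monovalent) → 0 H
  atom 8: C, bond orders sum to 4 (valence 4) → 0 H
  atom 9: C, bond orders sum to 3 (valence 4) → 1 H
  atom 10: C, bond orders sum to 3 (valence 4) → 1 H
  atom 11: C, bond orders sum to 4 (valence 4) → 0 H
  atom 12: S, bond orders sum to 1 (valence 2) → 1 H
  atom 13: C, bond orders sum to 4 (valence 4) → 0 H
  atom 14: C, bond orders sum to 3 (valence 4) → 1 H
  atom 15: C, bond orders sum to 4 (valence 4) → 0 H
  atom 16: N, bond orders sum to 3 (valence 3) → 0 H
Totals → C:11, H:14, Br:1, N:3, S:1.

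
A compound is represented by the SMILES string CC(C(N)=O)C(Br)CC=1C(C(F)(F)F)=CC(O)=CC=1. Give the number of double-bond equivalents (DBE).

5

Degree of unsaturation = (number of rings) + (number of π bonds).
Ring closures in the SMILES: 1.
π bonds: 4 double bonds (each 1 DoU) → 4 DoU from unsaturation.
Total DoU = 1 + 4 = 5.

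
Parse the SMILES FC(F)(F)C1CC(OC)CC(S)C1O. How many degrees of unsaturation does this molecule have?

Degree of unsaturation = (number of rings) + (number of π bonds).
Ring closures in the SMILES: 1.
π bonds: none → 0 DoU from unsaturation.
Total DoU = 1 + 0 = 1.

1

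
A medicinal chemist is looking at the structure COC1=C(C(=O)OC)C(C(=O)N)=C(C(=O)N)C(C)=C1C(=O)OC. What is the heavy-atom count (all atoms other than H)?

23

Every atom symbol written in the SMILES (organic subset) is one heavy atom; implicit H are not written.
Heavy atoms by element → C:14, N:2, O:7.
Total: 23.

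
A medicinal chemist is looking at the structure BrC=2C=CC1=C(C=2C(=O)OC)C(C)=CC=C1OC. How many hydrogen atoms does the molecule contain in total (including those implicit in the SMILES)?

Walk through each heavy atom and fill implicit hydrogens from standard valence (C 4, N 3, O 2, S 2, halogen 1):
  atom 1: Br (halogen, monovalent) → 0 H
  atom 2: C, bond orders sum to 4 (valence 4) → 0 H
  atom 3: C, bond orders sum to 3 (valence 4) → 1 H
  atom 4: C, bond orders sum to 3 (valence 4) → 1 H
  atom 5: C, bond orders sum to 4 (valence 4) → 0 H
  atom 6: C, bond orders sum to 4 (valence 4) → 0 H
  atom 7: C, bond orders sum to 4 (valence 4) → 0 H
  atom 8: C, bond orders sum to 4 (valence 4) → 0 H
  atom 9: O, bond orders sum to 2 (valence 2) → 0 H
  atom 10: O, bond orders sum to 2 (valence 2) → 0 H
  atom 11: C, bond orders sum to 1 (valence 4) → 3 H
  atom 12: C, bond orders sum to 4 (valence 4) → 0 H
  atom 13: C, bond orders sum to 1 (valence 4) → 3 H
  atom 14: C, bond orders sum to 3 (valence 4) → 1 H
  atom 15: C, bond orders sum to 3 (valence 4) → 1 H
  atom 16: C, bond orders sum to 4 (valence 4) → 0 H
  atom 17: O, bond orders sum to 2 (valence 2) → 0 H
  atom 18: C, bond orders sum to 1 (valence 4) → 3 H
Total hydrogens: 13.

13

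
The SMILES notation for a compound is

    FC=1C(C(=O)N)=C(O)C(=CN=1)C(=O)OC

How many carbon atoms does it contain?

8

Count every carbon token in the SMILES (each C, including those in ring-closure positions and inside branches).
Carbon count: 8.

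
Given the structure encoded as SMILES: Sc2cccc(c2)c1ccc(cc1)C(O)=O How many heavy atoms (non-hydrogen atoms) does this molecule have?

16

Every atom symbol written in the SMILES (organic subset) is one heavy atom; implicit H are not written.
Heavy atoms by element → C:13, O:2, S:1.
Total: 16.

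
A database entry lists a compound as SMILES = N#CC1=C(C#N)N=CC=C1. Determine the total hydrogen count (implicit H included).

3

Walk through each heavy atom and fill implicit hydrogens from standard valence (C 4, N 3, O 2, S 2, halogen 1):
  atom 1: N, bond orders sum to 3 (valence 3) → 0 H
  atom 2: C, bond orders sum to 4 (valence 4) → 0 H
  atom 3: C, bond orders sum to 4 (valence 4) → 0 H
  atom 4: C, bond orders sum to 4 (valence 4) → 0 H
  atom 5: C, bond orders sum to 4 (valence 4) → 0 H
  atom 6: N, bond orders sum to 3 (valence 3) → 0 H
  atom 7: N, bond orders sum to 3 (valence 3) → 0 H
  atom 8: C, bond orders sum to 3 (valence 4) → 1 H
  atom 9: C, bond orders sum to 3 (valence 4) → 1 H
  atom 10: C, bond orders sum to 3 (valence 4) → 1 H
Total hydrogens: 3.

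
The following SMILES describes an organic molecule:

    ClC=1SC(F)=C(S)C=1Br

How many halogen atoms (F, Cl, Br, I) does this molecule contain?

Halogen atoms appear at heavy-atom positions 1, 5, 9 (1×Br, 1×Cl, 1×F).
Other groups present: 1 thiol.
Halogen count: 3.

3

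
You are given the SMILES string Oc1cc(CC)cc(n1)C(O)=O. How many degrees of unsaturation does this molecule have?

Molecular formula: C8H9NO3.
DoU = (2C + 2 + N − H − X) / 2, where X is the halogen count and O/S are ignored.
    = (2·8 + 2 + 1 − 9 − 0) / 2 = 10 / 2 = 5.

5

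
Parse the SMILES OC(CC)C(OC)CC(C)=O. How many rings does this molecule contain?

In SMILES, each pair of matching ring-closure digits denotes one ring-closing bond; the number of such bonds equals the number of independent rings.
Ring-closure bonds here: 0.

0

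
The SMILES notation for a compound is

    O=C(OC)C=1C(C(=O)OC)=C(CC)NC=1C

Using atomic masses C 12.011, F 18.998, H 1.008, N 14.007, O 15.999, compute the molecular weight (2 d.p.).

225.24 g/mol

First, the molecular formula is C11H15NO4 (counting implicit H from valence).
  C: 11 × 12.011 = 132.121
  H: 15 × 1.008 = 15.120
  N: 1 × 14.007 = 14.007
  O: 4 × 15.999 = 63.996
Sum: 11×12.011 + 15×1.008 + 1×14.007 + 4×15.999 = 225.244 → 225.24 g/mol.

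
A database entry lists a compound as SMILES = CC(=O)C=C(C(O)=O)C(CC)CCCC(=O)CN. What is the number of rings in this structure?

0

In SMILES, each pair of matching ring-closure digits denotes one ring-closing bond; the number of such bonds equals the number of independent rings.
Ring-closure bonds here: 0.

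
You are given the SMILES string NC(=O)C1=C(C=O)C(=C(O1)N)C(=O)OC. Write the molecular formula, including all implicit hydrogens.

Walk through each heavy atom and fill implicit hydrogens from standard valence (C 4, N 3, O 2, S 2, halogen 1):
  atom 1: N, bond orders sum to 1 (valence 3) → 2 H
  atom 2: C, bond orders sum to 4 (valence 4) → 0 H
  atom 3: O, bond orders sum to 2 (valence 2) → 0 H
  atom 4: C, bond orders sum to 4 (valence 4) → 0 H
  atom 5: C, bond orders sum to 4 (valence 4) → 0 H
  atom 6: C, bond orders sum to 3 (valence 4) → 1 H
  atom 7: O, bond orders sum to 2 (valence 2) → 0 H
  atom 8: C, bond orders sum to 4 (valence 4) → 0 H
  atom 9: C, bond orders sum to 4 (valence 4) → 0 H
  atom 10: O, bond orders sum to 2 (valence 2) → 0 H
  atom 11: N, bond orders sum to 1 (valence 3) → 2 H
  atom 12: C, bond orders sum to 4 (valence 4) → 0 H
  atom 13: O, bond orders sum to 2 (valence 2) → 0 H
  atom 14: O, bond orders sum to 2 (valence 2) → 0 H
  atom 15: C, bond orders sum to 1 (valence 4) → 3 H
Totals → C:8, H:8, N:2, O:5.

C8H8N2O5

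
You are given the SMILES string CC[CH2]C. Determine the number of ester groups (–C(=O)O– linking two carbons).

Scan the SMILES for the ester motif — none present.

0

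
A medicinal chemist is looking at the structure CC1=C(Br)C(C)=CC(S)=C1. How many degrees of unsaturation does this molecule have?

Degree of unsaturation = (number of rings) + (number of π bonds).
Ring closures in the SMILES: 1.
π bonds: 3 double bonds (each 1 DoU) → 3 DoU from unsaturation.
Total DoU = 1 + 3 = 4.

4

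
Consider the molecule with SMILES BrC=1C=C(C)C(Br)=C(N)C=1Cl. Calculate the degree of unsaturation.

4

Degree of unsaturation = (number of rings) + (number of π bonds).
Ring closures in the SMILES: 1.
π bonds: 3 double bonds (each 1 DoU) → 3 DoU from unsaturation.
Total DoU = 1 + 3 = 4.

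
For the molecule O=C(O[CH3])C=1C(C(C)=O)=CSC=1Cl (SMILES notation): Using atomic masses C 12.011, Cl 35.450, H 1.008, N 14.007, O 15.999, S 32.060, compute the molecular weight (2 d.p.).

First, the molecular formula is C8H7ClO3S (counting implicit H from valence).
  C: 8 × 12.011 = 96.088
  Cl: 1 × 35.450 = 35.450
  H: 7 × 1.008 = 7.056
  O: 3 × 15.999 = 47.997
  S: 1 × 32.060 = 32.060
Sum: 8×12.011 + 1×35.450 + 7×1.008 + 3×15.999 + 1×32.060 = 218.651 → 218.65 g/mol.

218.65 g/mol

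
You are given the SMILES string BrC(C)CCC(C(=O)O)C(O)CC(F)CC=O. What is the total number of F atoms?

Scan the SMILES for F atoms (remember two-letter symbols like Cl and Br are single atoms).
Fluorine count: 1.

1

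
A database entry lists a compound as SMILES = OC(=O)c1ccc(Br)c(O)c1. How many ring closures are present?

1

In SMILES, each pair of matching ring-closure digits denotes one ring-closing bond; the number of such bonds equals the number of independent rings.
Ring-closure bonds here: 1.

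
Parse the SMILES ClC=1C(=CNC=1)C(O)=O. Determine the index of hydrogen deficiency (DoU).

4

Molecular formula: C5H4ClNO2.
DoU = (2C + 2 + N − H − X) / 2, where X is the halogen count and O/S are ignored.
    = (2·5 + 2 + 1 − 4 − 1) / 2 = 8 / 2 = 4.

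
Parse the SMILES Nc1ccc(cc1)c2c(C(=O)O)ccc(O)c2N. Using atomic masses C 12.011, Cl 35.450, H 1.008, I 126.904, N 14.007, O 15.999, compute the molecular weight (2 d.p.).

244.25 g/mol

First, the molecular formula is C13H12N2O3 (counting implicit H from valence).
  C: 13 × 12.011 = 156.143
  H: 12 × 1.008 = 12.096
  N: 2 × 14.007 = 28.014
  O: 3 × 15.999 = 47.997
Sum: 13×12.011 + 12×1.008 + 2×14.007 + 3×15.999 = 244.250 → 244.25 g/mol.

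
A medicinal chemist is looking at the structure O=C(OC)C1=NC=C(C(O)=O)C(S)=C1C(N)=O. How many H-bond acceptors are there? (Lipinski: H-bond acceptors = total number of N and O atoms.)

7

N atoms: 2; O atoms: 5.
Lipinski HBA = 2 + 5 = 7.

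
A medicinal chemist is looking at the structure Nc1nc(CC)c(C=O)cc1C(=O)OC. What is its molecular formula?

Walk through each heavy atom and fill implicit hydrogens from standard valence (C 4, N 3, O 2, S 2, halogen 1); for lowercase aromatic atoms, an aromatic c carries 1 H when it has two neighbours and 0 H with three, and aromatic n carries 0 H:
  atom 1: N, bond orders sum to 1 (valence 3) → 2 H
  atom 2: aromatic c, 3 neighbours → 0 H
  atom 3: aromatic n, 2 neighbours → 0 H
  atom 4: aromatic c, 3 neighbours → 0 H
  atom 5: C, bond orders sum to 2 (valence 4) → 2 H
  atom 6: C, bond orders sum to 1 (valence 4) → 3 H
  atom 7: aromatic c, 3 neighbours → 0 H
  atom 8: C, bond orders sum to 3 (valence 4) → 1 H
  atom 9: O, bond orders sum to 2 (valence 2) → 0 H
  atom 10: aromatic c, 2 neighbours → 1 H
  atom 11: aromatic c, 3 neighbours → 0 H
  atom 12: C, bond orders sum to 4 (valence 4) → 0 H
  atom 13: O, bond orders sum to 2 (valence 2) → 0 H
  atom 14: O, bond orders sum to 2 (valence 2) → 0 H
  atom 15: C, bond orders sum to 1 (valence 4) → 3 H
Totals → C:10, H:12, N:2, O:3.
In Hill order: C10H12N2O3.

C10H12N2O3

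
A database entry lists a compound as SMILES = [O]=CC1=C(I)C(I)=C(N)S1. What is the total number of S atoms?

Scan the SMILES for S atoms (remember two-letter symbols like Cl and Br are single atoms).
Sulfur count: 1.

1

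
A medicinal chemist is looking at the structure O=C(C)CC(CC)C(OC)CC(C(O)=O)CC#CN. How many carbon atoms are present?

14

Count every carbon token in the SMILES (each C, including those in ring-closure positions and inside branches).
Carbon count: 14.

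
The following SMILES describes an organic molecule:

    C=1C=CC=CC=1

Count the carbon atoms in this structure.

6

Count every carbon token in the SMILES (each C, including those in ring-closure positions and inside branches).
Carbon count: 6.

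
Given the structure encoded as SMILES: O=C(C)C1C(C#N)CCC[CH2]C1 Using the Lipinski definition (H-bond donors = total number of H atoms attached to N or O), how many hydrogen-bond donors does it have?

Donors: find every N or O and count the H atoms it carries.
  atom 1 (O): bond orders sum to 2 → 0 H
  atom 7 (N): bond orders sum to 3 → 0 H
Lipinski HBD = 0.

0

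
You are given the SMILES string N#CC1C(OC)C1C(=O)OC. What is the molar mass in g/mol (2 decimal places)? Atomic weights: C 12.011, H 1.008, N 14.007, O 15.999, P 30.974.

First, the molecular formula is C7H9NO3 (counting implicit H from valence).
  C: 7 × 12.011 = 84.077
  H: 9 × 1.008 = 9.072
  N: 1 × 14.007 = 14.007
  O: 3 × 15.999 = 47.997
Sum: 7×12.011 + 9×1.008 + 1×14.007 + 3×15.999 = 155.153 → 155.15 g/mol.

155.15 g/mol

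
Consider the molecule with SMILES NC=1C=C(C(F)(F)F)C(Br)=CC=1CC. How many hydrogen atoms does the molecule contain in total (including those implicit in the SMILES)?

Walk through each heavy atom and fill implicit hydrogens from standard valence (C 4, N 3, O 2, S 2, halogen 1):
  atom 1: N, bond orders sum to 1 (valence 3) → 2 H
  atom 2: C, bond orders sum to 4 (valence 4) → 0 H
  atom 3: C, bond orders sum to 3 (valence 4) → 1 H
  atom 4: C, bond orders sum to 4 (valence 4) → 0 H
  atom 5: C, bond orders sum to 4 (valence 4) → 0 H
  atom 6: F (halogen, monovalent) → 0 H
  atom 7: F (halogen, monovalent) → 0 H
  atom 8: F (halogen, monovalent) → 0 H
  atom 9: C, bond orders sum to 4 (valence 4) → 0 H
  atom 10: Br (halogen, monovalent) → 0 H
  atom 11: C, bond orders sum to 3 (valence 4) → 1 H
  atom 12: C, bond orders sum to 4 (valence 4) → 0 H
  atom 13: C, bond orders sum to 2 (valence 4) → 2 H
  atom 14: C, bond orders sum to 1 (valence 4) → 3 H
Total hydrogens: 9.

9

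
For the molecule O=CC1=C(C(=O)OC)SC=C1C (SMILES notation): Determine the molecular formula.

C8H8O3S

Walk through each heavy atom and fill implicit hydrogens from standard valence (C 4, N 3, O 2, S 2, halogen 1):
  atom 1: O, bond orders sum to 2 (valence 2) → 0 H
  atom 2: C, bond orders sum to 3 (valence 4) → 1 H
  atom 3: C, bond orders sum to 4 (valence 4) → 0 H
  atom 4: C, bond orders sum to 4 (valence 4) → 0 H
  atom 5: C, bond orders sum to 4 (valence 4) → 0 H
  atom 6: O, bond orders sum to 2 (valence 2) → 0 H
  atom 7: O, bond orders sum to 2 (valence 2) → 0 H
  atom 8: C, bond orders sum to 1 (valence 4) → 3 H
  atom 9: S, bond orders sum to 2 (valence 2) → 0 H
  atom 10: C, bond orders sum to 3 (valence 4) → 1 H
  atom 11: C, bond orders sum to 4 (valence 4) → 0 H
  atom 12: C, bond orders sum to 1 (valence 4) → 3 H
Totals → C:8, H:8, O:3, S:1.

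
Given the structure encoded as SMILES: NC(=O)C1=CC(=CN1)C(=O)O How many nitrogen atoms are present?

Scan the SMILES for N atoms (remember two-letter symbols like Cl and Br are single atoms).
Nitrogen count: 2.

2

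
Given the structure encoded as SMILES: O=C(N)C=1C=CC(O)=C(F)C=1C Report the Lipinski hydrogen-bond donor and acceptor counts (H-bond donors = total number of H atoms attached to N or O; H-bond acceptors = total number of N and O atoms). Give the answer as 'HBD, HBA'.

3, 3

Donors: find every N or O and count the H atoms it carries.
  atom 1 (O): bond orders sum to 2 → 0 H
  atom 3 (N): bond orders sum to 1 → 2 H
  atom 8 (O): bond orders sum to 1 → 1 H
Lipinski HBD = 3.
Acceptors: N atoms = 1, O atoms = 2 → HBA = 3.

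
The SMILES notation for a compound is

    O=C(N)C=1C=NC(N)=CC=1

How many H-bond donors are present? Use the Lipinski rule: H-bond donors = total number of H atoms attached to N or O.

4

Donors: find every N or O and count the H atoms it carries.
  atom 1 (O): bond orders sum to 2 → 0 H
  atom 3 (N): bond orders sum to 1 → 2 H
  atom 6 (N): bond orders sum to 3 → 0 H
  atom 8 (N): bond orders sum to 1 → 2 H
Lipinski HBD = 4.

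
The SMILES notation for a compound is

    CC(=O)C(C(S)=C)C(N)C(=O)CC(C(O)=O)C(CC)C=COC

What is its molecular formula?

C16H25NO5S

Walk through each heavy atom and fill implicit hydrogens from standard valence (C 4, N 3, O 2, S 2, halogen 1):
  atom 1: C, bond orders sum to 1 (valence 4) → 3 H
  atom 2: C, bond orders sum to 4 (valence 4) → 0 H
  atom 3: O, bond orders sum to 2 (valence 2) → 0 H
  atom 4: C, bond orders sum to 3 (valence 4) → 1 H
  atom 5: C, bond orders sum to 4 (valence 4) → 0 H
  atom 6: S, bond orders sum to 1 (valence 2) → 1 H
  atom 7: C, bond orders sum to 2 (valence 4) → 2 H
  atom 8: C, bond orders sum to 3 (valence 4) → 1 H
  atom 9: N, bond orders sum to 1 (valence 3) → 2 H
  atom 10: C, bond orders sum to 4 (valence 4) → 0 H
  atom 11: O, bond orders sum to 2 (valence 2) → 0 H
  atom 12: C, bond orders sum to 2 (valence 4) → 2 H
  atom 13: C, bond orders sum to 3 (valence 4) → 1 H
  atom 14: C, bond orders sum to 4 (valence 4) → 0 H
  atom 15: O, bond orders sum to 1 (valence 2) → 1 H
  atom 16: O, bond orders sum to 2 (valence 2) → 0 H
  atom 17: C, bond orders sum to 3 (valence 4) → 1 H
  atom 18: C, bond orders sum to 2 (valence 4) → 2 H
  atom 19: C, bond orders sum to 1 (valence 4) → 3 H
  atom 20: C, bond orders sum to 3 (valence 4) → 1 H
  atom 21: C, bond orders sum to 3 (valence 4) → 1 H
  atom 22: O, bond orders sum to 2 (valence 2) → 0 H
  atom 23: C, bond orders sum to 1 (valence 4) → 3 H
Totals → C:16, H:25, N:1, O:5, S:1.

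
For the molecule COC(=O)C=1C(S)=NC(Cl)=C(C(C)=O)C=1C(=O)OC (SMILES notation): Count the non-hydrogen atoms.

Every atom symbol written in the SMILES (organic subset) is one heavy atom; implicit H are not written.
Heavy atoms by element → C:11, Cl:1, N:1, O:5, S:1.
Total: 19.

19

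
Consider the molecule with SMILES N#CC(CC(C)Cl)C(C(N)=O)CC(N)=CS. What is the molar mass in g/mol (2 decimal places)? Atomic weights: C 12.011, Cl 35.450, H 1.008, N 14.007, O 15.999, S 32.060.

261.77 g/mol

First, the molecular formula is C10H16ClN3OS (counting implicit H from valence).
  C: 10 × 12.011 = 120.110
  Cl: 1 × 35.450 = 35.450
  H: 16 × 1.008 = 16.128
  N: 3 × 14.007 = 42.021
  O: 1 × 15.999 = 15.999
  S: 1 × 32.060 = 32.060
Sum: 10×12.011 + 1×35.450 + 16×1.008 + 3×14.007 + 1×15.999 + 1×32.060 = 261.768 → 261.77 g/mol.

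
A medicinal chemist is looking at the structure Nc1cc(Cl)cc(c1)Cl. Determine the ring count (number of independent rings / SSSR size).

1

In SMILES, each pair of matching ring-closure digits denotes one ring-closing bond; the number of such bonds equals the number of independent rings.
Ring-closure bonds here: 1.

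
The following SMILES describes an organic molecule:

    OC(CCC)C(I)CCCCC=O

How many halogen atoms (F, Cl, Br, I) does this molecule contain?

Halogen atoms appear at heavy-atom position 7 (1×I).
Other groups present: 1 aldehyde, 1 hydroxyl.
Halogen count: 1.

1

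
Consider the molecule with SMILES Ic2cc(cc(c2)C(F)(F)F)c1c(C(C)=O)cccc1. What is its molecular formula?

C15H10F3IO

Walk through each heavy atom and fill implicit hydrogens from standard valence (C 4, N 3, O 2, S 2, halogen 1); for lowercase aromatic atoms, an aromatic c carries 1 H when it has two neighbours and 0 H with three, and aromatic n carries 0 H:
  atom 1: I (halogen, monovalent) → 0 H
  atom 2: aromatic c, 3 neighbours → 0 H
  atom 3: aromatic c, 2 neighbours → 1 H
  atom 4: aromatic c, 3 neighbours → 0 H
  atom 5: aromatic c, 2 neighbours → 1 H
  atom 6: aromatic c, 3 neighbours → 0 H
  atom 7: aromatic c, 2 neighbours → 1 H
  atom 8: C, bond orders sum to 4 (valence 4) → 0 H
  atom 9: F (halogen, monovalent) → 0 H
  atom 10: F (halogen, monovalent) → 0 H
  atom 11: F (halogen, monovalent) → 0 H
  atom 12: aromatic c, 3 neighbours → 0 H
  atom 13: aromatic c, 3 neighbours → 0 H
  atom 14: C, bond orders sum to 4 (valence 4) → 0 H
  atom 15: C, bond orders sum to 1 (valence 4) → 3 H
  atom 16: O, bond orders sum to 2 (valence 2) → 0 H
  atom 17: aromatic c, 2 neighbours → 1 H
  atom 18: aromatic c, 2 neighbours → 1 H
  atom 19: aromatic c, 2 neighbours → 1 H
  atom 20: aromatic c, 2 neighbours → 1 H
Totals → C:15, H:10, F:3, I:1, O:1.
In Hill order: C15H10F3IO.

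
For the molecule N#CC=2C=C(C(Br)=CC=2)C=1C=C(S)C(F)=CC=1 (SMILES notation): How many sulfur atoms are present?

1

Scan the SMILES for S atoms (remember two-letter symbols like Cl and Br are single atoms).
Sulfur count: 1.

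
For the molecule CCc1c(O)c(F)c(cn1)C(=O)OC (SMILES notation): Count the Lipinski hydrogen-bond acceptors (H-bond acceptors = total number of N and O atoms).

4

N atoms: 1; O atoms: 3.
Lipinski HBA = 1 + 3 = 4.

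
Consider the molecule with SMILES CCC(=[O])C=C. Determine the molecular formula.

Walk through each heavy atom and fill implicit hydrogens from standard valence (C 4, N 3, O 2, S 2, halogen 1):
  atom 1: C, bond orders sum to 1 (valence 4) → 3 H
  atom 2: C, bond orders sum to 2 (valence 4) → 2 H
  atom 3: C, bond orders sum to 4 (valence 4) → 0 H
  atom 4: O with explicit H count 0
  atom 5: C, bond orders sum to 3 (valence 4) → 1 H
  atom 6: C, bond orders sum to 2 (valence 4) → 2 H
Totals → C:5, H:8, O:1.
In Hill order: C5H8O.

C5H8O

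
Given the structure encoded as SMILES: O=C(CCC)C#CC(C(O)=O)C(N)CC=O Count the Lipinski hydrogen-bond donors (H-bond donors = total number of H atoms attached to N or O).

3

Donors: find every N or O and count the H atoms it carries.
  atom 1 (O): bond orders sum to 2 → 0 H
  atom 10 (O): bond orders sum to 1 → 1 H
  atom 11 (O): bond orders sum to 2 → 0 H
  atom 13 (N): bond orders sum to 1 → 2 H
  atom 16 (O): bond orders sum to 2 → 0 H
Lipinski HBD = 3.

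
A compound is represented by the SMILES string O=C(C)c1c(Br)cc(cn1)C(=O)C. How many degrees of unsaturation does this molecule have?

6

Molecular formula: C9H8BrNO2.
DoU = (2C + 2 + N − H − X) / 2, where X is the halogen count and O/S are ignored.
    = (2·9 + 2 + 1 − 8 − 1) / 2 = 12 / 2 = 6.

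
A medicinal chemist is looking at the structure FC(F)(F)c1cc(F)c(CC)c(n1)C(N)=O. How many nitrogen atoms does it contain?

2

Scan the SMILES for N atoms (remember two-letter symbols like Cl and Br are single atoms).
Nitrogen count: 2.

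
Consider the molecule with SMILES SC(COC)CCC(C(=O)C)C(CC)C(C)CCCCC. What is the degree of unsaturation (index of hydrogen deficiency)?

Molecular formula: C18H36O2S.
DoU = (2C + 2 + N − H − X) / 2, where X is the halogen count and O/S are ignored.
    = (2·18 + 2 + 0 − 36 − 0) / 2 = 2 / 2 = 1.

1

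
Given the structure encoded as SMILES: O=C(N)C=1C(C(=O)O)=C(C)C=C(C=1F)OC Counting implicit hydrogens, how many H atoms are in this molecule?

10

Walk through each heavy atom and fill implicit hydrogens from standard valence (C 4, N 3, O 2, S 2, halogen 1):
  atom 1: O, bond orders sum to 2 (valence 2) → 0 H
  atom 2: C, bond orders sum to 4 (valence 4) → 0 H
  atom 3: N, bond orders sum to 1 (valence 3) → 2 H
  atom 4: C, bond orders sum to 4 (valence 4) → 0 H
  atom 5: C, bond orders sum to 4 (valence 4) → 0 H
  atom 6: C, bond orders sum to 4 (valence 4) → 0 H
  atom 7: O, bond orders sum to 2 (valence 2) → 0 H
  atom 8: O, bond orders sum to 1 (valence 2) → 1 H
  atom 9: C, bond orders sum to 4 (valence 4) → 0 H
  atom 10: C, bond orders sum to 1 (valence 4) → 3 H
  atom 11: C, bond orders sum to 3 (valence 4) → 1 H
  atom 12: C, bond orders sum to 4 (valence 4) → 0 H
  atom 13: C, bond orders sum to 4 (valence 4) → 0 H
  atom 14: F (halogen, monovalent) → 0 H
  atom 15: O, bond orders sum to 2 (valence 2) → 0 H
  atom 16: C, bond orders sum to 1 (valence 4) → 3 H
Total hydrogens: 10.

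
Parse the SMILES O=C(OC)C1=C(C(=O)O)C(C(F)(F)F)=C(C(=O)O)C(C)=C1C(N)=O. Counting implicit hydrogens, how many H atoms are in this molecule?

Walk through each heavy atom and fill implicit hydrogens from standard valence (C 4, N 3, O 2, S 2, halogen 1):
  atom 1: O, bond orders sum to 2 (valence 2) → 0 H
  atom 2: C, bond orders sum to 4 (valence 4) → 0 H
  atom 3: O, bond orders sum to 2 (valence 2) → 0 H
  atom 4: C, bond orders sum to 1 (valence 4) → 3 H
  atom 5: C, bond orders sum to 4 (valence 4) → 0 H
  atom 6: C, bond orders sum to 4 (valence 4) → 0 H
  atom 7: C, bond orders sum to 4 (valence 4) → 0 H
  atom 8: O, bond orders sum to 2 (valence 2) → 0 H
  atom 9: O, bond orders sum to 1 (valence 2) → 1 H
  atom 10: C, bond orders sum to 4 (valence 4) → 0 H
  atom 11: C, bond orders sum to 4 (valence 4) → 0 H
  atom 12: F (halogen, monovalent) → 0 H
  atom 13: F (halogen, monovalent) → 0 H
  atom 14: F (halogen, monovalent) → 0 H
  atom 15: C, bond orders sum to 4 (valence 4) → 0 H
  atom 16: C, bond orders sum to 4 (valence 4) → 0 H
  atom 17: O, bond orders sum to 2 (valence 2) → 0 H
  atom 18: O, bond orders sum to 1 (valence 2) → 1 H
  atom 19: C, bond orders sum to 4 (valence 4) → 0 H
  atom 20: C, bond orders sum to 1 (valence 4) → 3 H
  atom 21: C, bond orders sum to 4 (valence 4) → 0 H
  atom 22: C, bond orders sum to 4 (valence 4) → 0 H
  atom 23: N, bond orders sum to 1 (valence 3) → 2 H
  atom 24: O, bond orders sum to 2 (valence 2) → 0 H
Total hydrogens: 10.

10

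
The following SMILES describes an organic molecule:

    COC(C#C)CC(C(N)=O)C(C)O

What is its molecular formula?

Walk through each heavy atom and fill implicit hydrogens from standard valence (C 4, N 3, O 2, S 2, halogen 1):
  atom 1: C, bond orders sum to 1 (valence 4) → 3 H
  atom 2: O, bond orders sum to 2 (valence 2) → 0 H
  atom 3: C, bond orders sum to 3 (valence 4) → 1 H
  atom 4: C, bond orders sum to 4 (valence 4) → 0 H
  atom 5: C, bond orders sum to 3 (valence 4) → 1 H
  atom 6: C, bond orders sum to 2 (valence 4) → 2 H
  atom 7: C, bond orders sum to 3 (valence 4) → 1 H
  atom 8: C, bond orders sum to 4 (valence 4) → 0 H
  atom 9: N, bond orders sum to 1 (valence 3) → 2 H
  atom 10: O, bond orders sum to 2 (valence 2) → 0 H
  atom 11: C, bond orders sum to 3 (valence 4) → 1 H
  atom 12: C, bond orders sum to 1 (valence 4) → 3 H
  atom 13: O, bond orders sum to 1 (valence 2) → 1 H
Totals → C:9, H:15, N:1, O:3.
In Hill order: C9H15NO3.

C9H15NO3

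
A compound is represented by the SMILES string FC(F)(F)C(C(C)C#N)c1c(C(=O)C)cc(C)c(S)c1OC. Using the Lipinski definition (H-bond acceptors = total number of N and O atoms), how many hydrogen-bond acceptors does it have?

3

N atoms: 1; O atoms: 2.
Lipinski HBA = 1 + 2 = 3.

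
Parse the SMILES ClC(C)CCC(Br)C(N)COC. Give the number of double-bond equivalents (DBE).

0

Degree of unsaturation = (number of rings) + (number of π bonds).
Ring closures in the SMILES: 0.
π bonds: none → 0 DoU from unsaturation.
Total DoU = 0 + 0 = 0.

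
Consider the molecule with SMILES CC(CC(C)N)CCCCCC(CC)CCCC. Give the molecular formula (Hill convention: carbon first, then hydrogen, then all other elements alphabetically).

Walk through each heavy atom and fill implicit hydrogens from standard valence (C 4, N 3, O 2, S 2, halogen 1):
  atom 1: C, bond orders sum to 1 (valence 4) → 3 H
  atom 2: C, bond orders sum to 3 (valence 4) → 1 H
  atom 3: C, bond orders sum to 2 (valence 4) → 2 H
  atom 4: C, bond orders sum to 3 (valence 4) → 1 H
  atom 5: C, bond orders sum to 1 (valence 4) → 3 H
  atom 6: N, bond orders sum to 1 (valence 3) → 2 H
  atom 7: C, bond orders sum to 2 (valence 4) → 2 H
  atom 8: C, bond orders sum to 2 (valence 4) → 2 H
  atom 9: C, bond orders sum to 2 (valence 4) → 2 H
  atom 10: C, bond orders sum to 2 (valence 4) → 2 H
  atom 11: C, bond orders sum to 2 (valence 4) → 2 H
  atom 12: C, bond orders sum to 3 (valence 4) → 1 H
  atom 13: C, bond orders sum to 2 (valence 4) → 2 H
  atom 14: C, bond orders sum to 1 (valence 4) → 3 H
  atom 15: C, bond orders sum to 2 (valence 4) → 2 H
  atom 16: C, bond orders sum to 2 (valence 4) → 2 H
  atom 17: C, bond orders sum to 2 (valence 4) → 2 H
  atom 18: C, bond orders sum to 1 (valence 4) → 3 H
Totals → C:17, H:37, N:1.
In Hill order: C17H37N.

C17H37N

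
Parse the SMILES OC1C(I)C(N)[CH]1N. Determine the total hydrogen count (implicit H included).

Walk through each heavy atom and fill implicit hydrogens from standard valence (C 4, N 3, O 2, S 2, halogen 1):
  atom 1: O, bond orders sum to 1 (valence 2) → 1 H
  atom 2: C, bond orders sum to 3 (valence 4) → 1 H
  atom 3: C, bond orders sum to 3 (valence 4) → 1 H
  atom 4: I (halogen, monovalent) → 0 H
  atom 5: C, bond orders sum to 3 (valence 4) → 1 H
  atom 6: N, bond orders sum to 1 (valence 3) → 2 H
  atom 7: C with explicit H count 1
  atom 8: N, bond orders sum to 1 (valence 3) → 2 H
Total hydrogens: 9.

9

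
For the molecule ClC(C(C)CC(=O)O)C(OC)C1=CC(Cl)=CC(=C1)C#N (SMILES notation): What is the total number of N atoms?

Scan the SMILES for N atoms (remember two-letter symbols like Cl and Br are single atoms).
Nitrogen count: 1.

1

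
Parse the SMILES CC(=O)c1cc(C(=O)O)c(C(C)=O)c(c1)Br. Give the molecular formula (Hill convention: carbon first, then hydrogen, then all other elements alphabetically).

C11H9BrO4

Walk through each heavy atom and fill implicit hydrogens from standard valence (C 4, N 3, O 2, S 2, halogen 1); for lowercase aromatic atoms, an aromatic c carries 1 H when it has two neighbours and 0 H with three, and aromatic n carries 0 H:
  atom 1: C, bond orders sum to 1 (valence 4) → 3 H
  atom 2: C, bond orders sum to 4 (valence 4) → 0 H
  atom 3: O, bond orders sum to 2 (valence 2) → 0 H
  atom 4: aromatic c, 3 neighbours → 0 H
  atom 5: aromatic c, 2 neighbours → 1 H
  atom 6: aromatic c, 3 neighbours → 0 H
  atom 7: C, bond orders sum to 4 (valence 4) → 0 H
  atom 8: O, bond orders sum to 2 (valence 2) → 0 H
  atom 9: O, bond orders sum to 1 (valence 2) → 1 H
  atom 10: aromatic c, 3 neighbours → 0 H
  atom 11: C, bond orders sum to 4 (valence 4) → 0 H
  atom 12: C, bond orders sum to 1 (valence 4) → 3 H
  atom 13: O, bond orders sum to 2 (valence 2) → 0 H
  atom 14: aromatic c, 3 neighbours → 0 H
  atom 15: aromatic c, 2 neighbours → 1 H
  atom 16: Br (halogen, monovalent) → 0 H
Totals → C:11, H:9, Br:1, O:4.
In Hill order: C11H9BrO4.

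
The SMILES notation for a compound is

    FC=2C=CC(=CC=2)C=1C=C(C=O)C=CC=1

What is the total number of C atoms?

13

Count every carbon token in the SMILES (each C, including those in ring-closure positions and inside branches).
Carbon count: 13.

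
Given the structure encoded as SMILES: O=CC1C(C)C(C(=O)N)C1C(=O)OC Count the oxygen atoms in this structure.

Scan the SMILES for O atoms (remember two-letter symbols like Cl and Br are single atoms).
Oxygen count: 4.

4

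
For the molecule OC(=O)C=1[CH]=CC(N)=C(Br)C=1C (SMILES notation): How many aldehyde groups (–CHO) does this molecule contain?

Scan the SMILES for the aldehyde motif — none present.
Groups that are present: 1 carboxylic acid, 1 primary amine.

0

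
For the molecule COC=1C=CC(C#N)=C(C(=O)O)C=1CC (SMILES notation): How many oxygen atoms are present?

3

Scan the SMILES for O atoms (remember two-letter symbols like Cl and Br are single atoms).
Oxygen count: 3.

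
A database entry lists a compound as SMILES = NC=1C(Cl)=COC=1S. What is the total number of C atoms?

Count every carbon token in the SMILES (each C, including those in ring-closure positions and inside branches).
Carbon count: 4.

4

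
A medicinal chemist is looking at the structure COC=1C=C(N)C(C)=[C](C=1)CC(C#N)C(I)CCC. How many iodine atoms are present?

1

Scan the SMILES for I atoms (remember two-letter symbols like Cl and Br are single atoms).
Iodine count: 1.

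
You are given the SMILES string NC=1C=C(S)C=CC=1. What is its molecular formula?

C6H7NS

Walk through each heavy atom and fill implicit hydrogens from standard valence (C 4, N 3, O 2, S 2, halogen 1):
  atom 1: N, bond orders sum to 1 (valence 3) → 2 H
  atom 2: C, bond orders sum to 4 (valence 4) → 0 H
  atom 3: C, bond orders sum to 3 (valence 4) → 1 H
  atom 4: C, bond orders sum to 4 (valence 4) → 0 H
  atom 5: S, bond orders sum to 1 (valence 2) → 1 H
  atom 6: C, bond orders sum to 3 (valence 4) → 1 H
  atom 7: C, bond orders sum to 3 (valence 4) → 1 H
  atom 8: C, bond orders sum to 3 (valence 4) → 1 H
Totals → C:6, H:7, N:1, S:1.
In Hill order: C6H7NS.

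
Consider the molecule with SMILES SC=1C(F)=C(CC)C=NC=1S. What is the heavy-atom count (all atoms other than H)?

11

Every atom symbol written in the SMILES (organic subset) is one heavy atom; implicit H are not written.
Heavy atoms by element → C:7, F:1, N:1, S:2.
Total: 11.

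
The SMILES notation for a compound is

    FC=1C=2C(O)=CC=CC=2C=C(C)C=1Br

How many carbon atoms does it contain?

Count every carbon token in the SMILES (each C, including those in ring-closure positions and inside branches).
Carbon count: 11.

11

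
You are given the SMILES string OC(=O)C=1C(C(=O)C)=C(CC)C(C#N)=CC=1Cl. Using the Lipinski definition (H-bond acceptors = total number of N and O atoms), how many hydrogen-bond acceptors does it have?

4

N atoms: 1; O atoms: 3.
Lipinski HBA = 1 + 3 = 4.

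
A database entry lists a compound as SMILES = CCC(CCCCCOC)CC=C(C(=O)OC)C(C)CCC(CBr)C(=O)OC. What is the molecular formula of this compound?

C22H39BrO5

Walk through each heavy atom and fill implicit hydrogens from standard valence (C 4, N 3, O 2, S 2, halogen 1):
  atom 1: C, bond orders sum to 1 (valence 4) → 3 H
  atom 2: C, bond orders sum to 2 (valence 4) → 2 H
  atom 3: C, bond orders sum to 3 (valence 4) → 1 H
  atom 4: C, bond orders sum to 2 (valence 4) → 2 H
  atom 5: C, bond orders sum to 2 (valence 4) → 2 H
  atom 6: C, bond orders sum to 2 (valence 4) → 2 H
  atom 7: C, bond orders sum to 2 (valence 4) → 2 H
  atom 8: C, bond orders sum to 2 (valence 4) → 2 H
  atom 9: O, bond orders sum to 2 (valence 2) → 0 H
  atom 10: C, bond orders sum to 1 (valence 4) → 3 H
  atom 11: C, bond orders sum to 2 (valence 4) → 2 H
  atom 12: C, bond orders sum to 3 (valence 4) → 1 H
  atom 13: C, bond orders sum to 4 (valence 4) → 0 H
  atom 14: C, bond orders sum to 4 (valence 4) → 0 H
  atom 15: O, bond orders sum to 2 (valence 2) → 0 H
  atom 16: O, bond orders sum to 2 (valence 2) → 0 H
  atom 17: C, bond orders sum to 1 (valence 4) → 3 H
  atom 18: C, bond orders sum to 3 (valence 4) → 1 H
  atom 19: C, bond orders sum to 1 (valence 4) → 3 H
  atom 20: C, bond orders sum to 2 (valence 4) → 2 H
  atom 21: C, bond orders sum to 2 (valence 4) → 2 H
  atom 22: C, bond orders sum to 3 (valence 4) → 1 H
  atom 23: C, bond orders sum to 2 (valence 4) → 2 H
  atom 24: Br (halogen, monovalent) → 0 H
  atom 25: C, bond orders sum to 4 (valence 4) → 0 H
  atom 26: O, bond orders sum to 2 (valence 2) → 0 H
  atom 27: O, bond orders sum to 2 (valence 2) → 0 H
  atom 28: C, bond orders sum to 1 (valence 4) → 3 H
Totals → C:22, H:39, Br:1, O:5.
In Hill order: C22H39BrO5.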